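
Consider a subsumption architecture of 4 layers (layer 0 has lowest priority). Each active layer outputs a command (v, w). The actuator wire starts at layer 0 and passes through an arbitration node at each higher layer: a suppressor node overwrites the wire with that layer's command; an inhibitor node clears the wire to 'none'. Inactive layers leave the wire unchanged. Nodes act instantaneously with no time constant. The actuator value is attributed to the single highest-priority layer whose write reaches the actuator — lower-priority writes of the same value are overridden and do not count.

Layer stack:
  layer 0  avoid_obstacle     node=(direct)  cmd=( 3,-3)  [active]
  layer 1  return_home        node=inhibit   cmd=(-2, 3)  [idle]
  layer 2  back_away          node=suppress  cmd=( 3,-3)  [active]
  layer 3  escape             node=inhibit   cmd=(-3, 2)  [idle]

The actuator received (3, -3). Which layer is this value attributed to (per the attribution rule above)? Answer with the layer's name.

[0] avoid_obstacle on; wire := (3, -3)
[1] return_home off; pass (3, -3)
[2] back_away on (suppress); wire := (3, -3)
[3] escape off; pass (3, -3)
output (3, -3)
last writer: layer 2 = back_away

back_away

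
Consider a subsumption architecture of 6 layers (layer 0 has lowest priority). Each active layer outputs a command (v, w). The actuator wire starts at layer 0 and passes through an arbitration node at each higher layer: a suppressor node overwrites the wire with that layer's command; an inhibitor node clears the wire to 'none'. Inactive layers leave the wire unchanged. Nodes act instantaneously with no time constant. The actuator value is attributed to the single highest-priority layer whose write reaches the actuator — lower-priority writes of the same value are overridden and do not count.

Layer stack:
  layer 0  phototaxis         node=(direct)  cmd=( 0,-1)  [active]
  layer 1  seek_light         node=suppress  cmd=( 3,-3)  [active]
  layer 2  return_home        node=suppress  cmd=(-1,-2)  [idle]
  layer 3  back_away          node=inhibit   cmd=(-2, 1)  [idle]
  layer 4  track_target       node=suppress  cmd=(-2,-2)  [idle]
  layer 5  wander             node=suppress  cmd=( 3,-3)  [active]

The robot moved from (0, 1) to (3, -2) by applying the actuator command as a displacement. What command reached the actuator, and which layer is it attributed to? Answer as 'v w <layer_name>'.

displacement = (3, -2) − (0, 1) = (3, -3)
layer 0 (phototaxis) active — direct: (0, -1)
layer 1 (seek_light) active — suppresses: (3, -3)
layer 2 (return_home) idle — unchanged: (3, -3)
layer 3 (back_away) idle — unchanged: (3, -3)
layer 4 (track_target) idle — unchanged: (3, -3)
layer 5 (wander) active — suppresses: (3, -3)
→ actuator (3, -3) — from layer 5 (wander)

3 -3 wander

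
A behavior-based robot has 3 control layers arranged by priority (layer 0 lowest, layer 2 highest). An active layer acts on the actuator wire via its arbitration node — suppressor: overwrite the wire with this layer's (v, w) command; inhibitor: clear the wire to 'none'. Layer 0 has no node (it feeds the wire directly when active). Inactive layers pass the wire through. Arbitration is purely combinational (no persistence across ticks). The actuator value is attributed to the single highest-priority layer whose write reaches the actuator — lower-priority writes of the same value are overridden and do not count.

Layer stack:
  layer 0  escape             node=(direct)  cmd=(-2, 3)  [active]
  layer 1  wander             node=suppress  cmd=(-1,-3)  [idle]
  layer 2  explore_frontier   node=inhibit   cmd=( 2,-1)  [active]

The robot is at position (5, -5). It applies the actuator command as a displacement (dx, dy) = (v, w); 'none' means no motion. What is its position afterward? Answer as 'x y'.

5 -5

[0] escape on; wire := (-2, 3)
[1] wander off; pass (-2, 3)
[2] explore_frontier on (inhibit); wire := none
output none
position: (5, -5) + none = (5, -5)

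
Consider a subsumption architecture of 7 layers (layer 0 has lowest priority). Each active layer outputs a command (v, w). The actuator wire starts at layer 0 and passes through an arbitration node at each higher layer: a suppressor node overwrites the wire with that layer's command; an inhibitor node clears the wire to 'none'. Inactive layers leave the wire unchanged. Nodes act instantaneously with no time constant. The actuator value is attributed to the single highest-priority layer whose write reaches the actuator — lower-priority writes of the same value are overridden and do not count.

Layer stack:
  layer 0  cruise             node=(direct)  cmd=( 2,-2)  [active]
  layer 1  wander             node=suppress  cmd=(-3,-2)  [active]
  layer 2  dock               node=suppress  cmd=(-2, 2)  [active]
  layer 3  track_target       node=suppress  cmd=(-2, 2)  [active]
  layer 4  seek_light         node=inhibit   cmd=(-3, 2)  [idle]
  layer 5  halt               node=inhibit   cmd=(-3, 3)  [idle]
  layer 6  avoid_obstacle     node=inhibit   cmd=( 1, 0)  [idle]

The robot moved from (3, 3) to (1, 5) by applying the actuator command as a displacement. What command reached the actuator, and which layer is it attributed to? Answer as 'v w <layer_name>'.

displacement = (1, 5) − (3, 3) = (-2, 2)
L0 cruise: active, feeds wire = (2, -2)
L1 wander: active, suppressor → wire = (-3, -2)
L2 dock: active, suppressor → wire = (-2, 2)
L3 track_target: active, suppressor → wire = (-2, 2)
L4 seek_light: idle → wire stays (-2, 2)
L5 halt: idle → wire stays (-2, 2)
L6 avoid_obstacle: idle → wire stays (-2, 2)
actuator = (-2, 2) — from layer 3 (track_target)

-2 2 track_target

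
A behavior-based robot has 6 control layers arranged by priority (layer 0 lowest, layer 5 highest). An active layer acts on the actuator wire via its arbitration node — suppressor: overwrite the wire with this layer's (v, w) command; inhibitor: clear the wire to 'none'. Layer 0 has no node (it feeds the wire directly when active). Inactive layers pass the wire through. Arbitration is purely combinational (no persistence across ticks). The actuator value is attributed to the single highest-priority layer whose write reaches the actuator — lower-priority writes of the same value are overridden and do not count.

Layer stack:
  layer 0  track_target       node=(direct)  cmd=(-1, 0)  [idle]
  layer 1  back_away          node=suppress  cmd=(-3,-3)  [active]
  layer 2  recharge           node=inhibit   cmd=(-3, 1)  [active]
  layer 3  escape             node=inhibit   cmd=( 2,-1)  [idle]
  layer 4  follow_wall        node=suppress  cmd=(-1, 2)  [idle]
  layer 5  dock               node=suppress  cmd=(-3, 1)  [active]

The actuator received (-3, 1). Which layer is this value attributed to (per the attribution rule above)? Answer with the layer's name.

dock

L0 track_target: idle → wire = none
L1 back_away: active, suppressor → wire = (-3, -3)
L2 recharge: active, inhibitor → wire = none
L3 escape: idle → wire stays none
L4 follow_wall: idle → wire stays none
L5 dock: active, suppressor → wire = (-3, 1)
actuator = (-3, 1)
last writer: layer 5 = dock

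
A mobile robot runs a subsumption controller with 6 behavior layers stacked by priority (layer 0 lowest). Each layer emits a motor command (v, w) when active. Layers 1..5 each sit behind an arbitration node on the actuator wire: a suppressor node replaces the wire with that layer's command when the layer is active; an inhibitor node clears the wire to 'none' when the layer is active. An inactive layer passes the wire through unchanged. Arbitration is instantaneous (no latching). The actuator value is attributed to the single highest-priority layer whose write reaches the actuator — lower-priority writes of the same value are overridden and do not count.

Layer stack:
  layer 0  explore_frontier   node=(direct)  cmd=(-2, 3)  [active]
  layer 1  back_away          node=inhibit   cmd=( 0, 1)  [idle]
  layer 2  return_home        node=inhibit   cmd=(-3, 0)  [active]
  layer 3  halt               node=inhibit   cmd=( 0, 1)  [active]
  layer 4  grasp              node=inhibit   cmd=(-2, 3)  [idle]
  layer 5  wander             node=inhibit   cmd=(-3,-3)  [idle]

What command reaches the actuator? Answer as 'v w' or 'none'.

[0] explore_frontier on; wire := (-2, 3)
[1] back_away off; pass (-2, 3)
[2] return_home on (inhibit); wire := none
[3] halt on (inhibit); wire := none
[4] grasp off; pass none
[5] wander off; pass none
output none

none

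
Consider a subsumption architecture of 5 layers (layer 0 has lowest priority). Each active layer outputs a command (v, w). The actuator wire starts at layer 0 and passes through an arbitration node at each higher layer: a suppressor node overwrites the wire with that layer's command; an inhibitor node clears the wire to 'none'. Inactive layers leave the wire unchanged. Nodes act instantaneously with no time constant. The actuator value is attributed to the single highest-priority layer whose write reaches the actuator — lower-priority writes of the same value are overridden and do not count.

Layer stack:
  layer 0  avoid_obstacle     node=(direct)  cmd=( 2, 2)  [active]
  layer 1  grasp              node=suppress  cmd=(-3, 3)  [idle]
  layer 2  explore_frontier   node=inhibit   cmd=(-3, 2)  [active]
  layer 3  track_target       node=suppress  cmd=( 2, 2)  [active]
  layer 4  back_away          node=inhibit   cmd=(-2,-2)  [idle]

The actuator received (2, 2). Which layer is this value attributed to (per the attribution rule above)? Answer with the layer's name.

[0] avoid_obstacle on; wire := (2, 2)
[1] grasp off; pass (2, 2)
[2] explore_frontier on (inhibit); wire := none
[3] track_target on (suppress); wire := (2, 2)
[4] back_away off; pass (2, 2)
output (2, 2)
last writer: layer 3 = track_target

track_target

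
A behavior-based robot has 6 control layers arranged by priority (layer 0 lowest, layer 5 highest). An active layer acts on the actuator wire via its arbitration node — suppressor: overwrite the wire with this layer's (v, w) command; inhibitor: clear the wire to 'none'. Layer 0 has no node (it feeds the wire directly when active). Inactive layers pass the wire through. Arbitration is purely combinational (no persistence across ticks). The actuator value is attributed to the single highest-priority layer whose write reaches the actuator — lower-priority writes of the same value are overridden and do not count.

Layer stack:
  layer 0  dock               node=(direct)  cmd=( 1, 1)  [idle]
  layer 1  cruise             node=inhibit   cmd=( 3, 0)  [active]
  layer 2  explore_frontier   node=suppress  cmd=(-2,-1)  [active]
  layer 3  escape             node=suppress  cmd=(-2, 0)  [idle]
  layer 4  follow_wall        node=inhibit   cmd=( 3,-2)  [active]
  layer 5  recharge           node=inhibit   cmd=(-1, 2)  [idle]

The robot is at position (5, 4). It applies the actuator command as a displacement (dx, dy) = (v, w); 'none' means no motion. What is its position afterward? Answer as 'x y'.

L0 dock: idle → wire = none
L1 cruise: active, inhibitor → wire = none
L2 explore_frontier: active, suppressor → wire = (-2, -1)
L3 escape: idle → wire stays (-2, -1)
L4 follow_wall: active, inhibitor → wire = none
L5 recharge: idle → wire stays none
actuator = none
position: (5, 4) + none = (5, 4)

5 4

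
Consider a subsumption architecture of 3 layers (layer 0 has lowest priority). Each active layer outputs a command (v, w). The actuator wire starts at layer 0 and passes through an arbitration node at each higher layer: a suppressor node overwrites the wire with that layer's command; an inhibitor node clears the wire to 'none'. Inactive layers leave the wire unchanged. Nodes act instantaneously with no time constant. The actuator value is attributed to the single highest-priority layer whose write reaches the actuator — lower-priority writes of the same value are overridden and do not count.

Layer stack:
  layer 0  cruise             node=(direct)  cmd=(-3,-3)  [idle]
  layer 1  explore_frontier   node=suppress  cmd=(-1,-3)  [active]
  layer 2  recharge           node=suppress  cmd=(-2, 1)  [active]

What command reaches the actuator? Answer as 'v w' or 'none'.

-2 1

[0] cruise off; wire := none
[1] explore_frontier on (suppress); wire := (-1, -3)
[2] recharge on (suppress); wire := (-2, 1)
output (-2, 1)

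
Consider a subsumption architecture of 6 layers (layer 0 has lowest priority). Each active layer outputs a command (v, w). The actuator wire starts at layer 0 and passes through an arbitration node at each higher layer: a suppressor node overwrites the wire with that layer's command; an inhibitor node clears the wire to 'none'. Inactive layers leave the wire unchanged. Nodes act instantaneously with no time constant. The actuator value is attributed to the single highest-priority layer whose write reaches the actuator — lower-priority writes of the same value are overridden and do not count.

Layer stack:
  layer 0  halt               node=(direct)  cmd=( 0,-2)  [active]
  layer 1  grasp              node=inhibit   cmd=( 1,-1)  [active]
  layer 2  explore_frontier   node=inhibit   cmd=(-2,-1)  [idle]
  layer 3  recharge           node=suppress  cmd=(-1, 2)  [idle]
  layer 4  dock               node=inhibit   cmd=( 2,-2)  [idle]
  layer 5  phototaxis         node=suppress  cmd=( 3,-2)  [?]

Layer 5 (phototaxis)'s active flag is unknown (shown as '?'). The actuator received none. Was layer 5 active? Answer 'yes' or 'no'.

no

If layer 5 is active=yes:
  actuator would be (3, -2)
If layer 5 is active=no:
  actuator would be none
Observed none, so layer 5 was idle.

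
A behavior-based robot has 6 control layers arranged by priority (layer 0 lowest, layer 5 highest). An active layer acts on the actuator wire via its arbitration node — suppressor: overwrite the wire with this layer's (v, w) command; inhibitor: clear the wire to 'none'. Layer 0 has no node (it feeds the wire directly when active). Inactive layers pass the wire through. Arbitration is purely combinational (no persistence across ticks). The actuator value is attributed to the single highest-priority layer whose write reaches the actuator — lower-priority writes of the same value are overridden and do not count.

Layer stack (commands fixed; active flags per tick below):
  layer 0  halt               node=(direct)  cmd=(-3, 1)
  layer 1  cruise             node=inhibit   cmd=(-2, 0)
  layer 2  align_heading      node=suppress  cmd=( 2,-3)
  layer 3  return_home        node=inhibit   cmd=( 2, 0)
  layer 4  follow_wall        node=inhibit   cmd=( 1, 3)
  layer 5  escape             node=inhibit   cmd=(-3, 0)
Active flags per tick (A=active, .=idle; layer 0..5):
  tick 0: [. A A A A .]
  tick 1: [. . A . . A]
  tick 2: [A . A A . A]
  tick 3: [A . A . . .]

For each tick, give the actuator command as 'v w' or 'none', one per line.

tick 0:
  [0] halt off; wire := none
  [1] cruise on (inhibit); wire := none
  [2] align_heading on (suppress); wire := (2, -3)
  [3] return_home on (inhibit); wire := none
  [4] follow_wall on (inhibit); wire := none
  [5] escape off; pass none
  output none
tick 1:
  [0] halt off; wire := none
  [1] cruise off; pass none
  [2] align_heading on (suppress); wire := (2, -3)
  [3] return_home off; pass (2, -3)
  [4] follow_wall off; pass (2, -3)
  [5] escape on (inhibit); wire := none
  output none
tick 2:
  [0] halt on; wire := (-3, 1)
  [1] cruise off; pass (-3, 1)
  [2] align_heading on (suppress); wire := (2, -3)
  [3] return_home on (inhibit); wire := none
  [4] follow_wall off; pass none
  [5] escape on (inhibit); wire := none
  output none
tick 3:
  [0] halt on; wire := (-3, 1)
  [1] cruise off; pass (-3, 1)
  [2] align_heading on (suppress); wire := (2, -3)
  [3] return_home off; pass (2, -3)
  [4] follow_wall off; pass (2, -3)
  [5] escape off; pass (2, -3)
  output (2, -3)

none
none
none
2 -3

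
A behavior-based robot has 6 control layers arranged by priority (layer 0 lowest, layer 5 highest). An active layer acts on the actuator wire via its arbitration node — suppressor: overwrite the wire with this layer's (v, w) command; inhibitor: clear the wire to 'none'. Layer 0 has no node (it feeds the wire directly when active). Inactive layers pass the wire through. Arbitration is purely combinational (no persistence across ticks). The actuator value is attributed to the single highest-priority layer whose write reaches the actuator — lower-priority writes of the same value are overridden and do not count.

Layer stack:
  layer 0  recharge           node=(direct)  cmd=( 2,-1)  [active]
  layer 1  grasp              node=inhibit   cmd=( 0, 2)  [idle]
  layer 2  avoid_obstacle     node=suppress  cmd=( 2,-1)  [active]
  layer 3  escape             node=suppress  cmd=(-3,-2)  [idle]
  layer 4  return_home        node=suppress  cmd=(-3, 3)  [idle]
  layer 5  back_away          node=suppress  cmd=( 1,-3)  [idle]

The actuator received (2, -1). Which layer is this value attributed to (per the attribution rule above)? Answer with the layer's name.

avoid_obstacle

L0 recharge: active, feeds wire = (2, -1)
L1 grasp: idle → wire stays (2, -1)
L2 avoid_obstacle: active, suppressor → wire = (2, -1)
L3 escape: idle → wire stays (2, -1)
L4 return_home: idle → wire stays (2, -1)
L5 back_away: idle → wire stays (2, -1)
actuator = (2, -1)
last writer: layer 2 = avoid_obstacle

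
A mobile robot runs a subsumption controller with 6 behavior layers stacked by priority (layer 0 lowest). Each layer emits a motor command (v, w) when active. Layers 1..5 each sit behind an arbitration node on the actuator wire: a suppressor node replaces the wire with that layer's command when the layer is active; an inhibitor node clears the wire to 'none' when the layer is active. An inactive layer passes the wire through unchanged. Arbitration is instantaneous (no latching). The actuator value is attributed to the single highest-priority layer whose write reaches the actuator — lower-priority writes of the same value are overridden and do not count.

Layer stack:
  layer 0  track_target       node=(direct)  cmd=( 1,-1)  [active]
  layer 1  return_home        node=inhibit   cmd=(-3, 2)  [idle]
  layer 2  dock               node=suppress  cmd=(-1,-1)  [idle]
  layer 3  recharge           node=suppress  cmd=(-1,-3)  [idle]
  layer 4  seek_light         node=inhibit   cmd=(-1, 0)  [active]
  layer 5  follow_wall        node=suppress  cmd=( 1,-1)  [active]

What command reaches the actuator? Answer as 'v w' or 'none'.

[0] track_target on; wire := (1, -1)
[1] return_home off; pass (1, -1)
[2] dock off; pass (1, -1)
[3] recharge off; pass (1, -1)
[4] seek_light on (inhibit); wire := none
[5] follow_wall on (suppress); wire := (1, -1)
output (1, -1)

1 -1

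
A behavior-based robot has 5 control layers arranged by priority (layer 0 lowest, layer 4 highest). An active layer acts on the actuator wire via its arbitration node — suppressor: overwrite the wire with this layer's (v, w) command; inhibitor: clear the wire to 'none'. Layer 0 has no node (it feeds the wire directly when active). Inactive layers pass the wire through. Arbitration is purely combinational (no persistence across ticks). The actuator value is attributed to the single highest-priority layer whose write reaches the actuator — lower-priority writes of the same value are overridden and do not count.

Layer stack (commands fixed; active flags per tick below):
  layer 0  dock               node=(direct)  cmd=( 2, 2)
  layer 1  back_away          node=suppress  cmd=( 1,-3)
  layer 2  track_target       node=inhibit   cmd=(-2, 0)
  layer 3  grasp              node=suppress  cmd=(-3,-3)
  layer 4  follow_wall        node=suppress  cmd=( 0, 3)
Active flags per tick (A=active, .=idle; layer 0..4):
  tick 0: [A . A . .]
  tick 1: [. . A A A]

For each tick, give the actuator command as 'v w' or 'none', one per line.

tick 0:
  [0] dock on; wire := (2, 2)
  [1] back_away off; pass (2, 2)
  [2] track_target on (inhibit); wire := none
  [3] grasp off; pass none
  [4] follow_wall off; pass none
  output none
tick 1:
  [0] dock off; wire := none
  [1] back_away off; pass none
  [2] track_target on (inhibit); wire := none
  [3] grasp on (suppress); wire := (-3, -3)
  [4] follow_wall on (suppress); wire := (0, 3)
  output (0, 3)

none
0 3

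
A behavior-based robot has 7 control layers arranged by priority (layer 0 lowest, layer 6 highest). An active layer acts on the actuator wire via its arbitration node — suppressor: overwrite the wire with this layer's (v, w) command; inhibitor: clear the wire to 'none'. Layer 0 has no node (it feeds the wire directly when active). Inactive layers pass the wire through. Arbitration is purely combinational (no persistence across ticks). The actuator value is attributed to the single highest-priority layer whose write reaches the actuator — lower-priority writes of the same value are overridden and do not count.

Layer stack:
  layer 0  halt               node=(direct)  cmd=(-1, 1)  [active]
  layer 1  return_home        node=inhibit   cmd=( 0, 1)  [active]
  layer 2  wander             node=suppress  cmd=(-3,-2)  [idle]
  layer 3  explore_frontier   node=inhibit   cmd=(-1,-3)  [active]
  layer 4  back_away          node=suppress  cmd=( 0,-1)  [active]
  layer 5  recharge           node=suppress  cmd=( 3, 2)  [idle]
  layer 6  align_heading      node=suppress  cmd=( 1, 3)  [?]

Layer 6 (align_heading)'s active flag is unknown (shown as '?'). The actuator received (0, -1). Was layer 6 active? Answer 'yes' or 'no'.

no

If layer 6 is active=yes:
  actuator would be (1, 3)
If layer 6 is active=no:
  actuator would be (0, -1)
Observed (0, -1), so layer 6 was idle.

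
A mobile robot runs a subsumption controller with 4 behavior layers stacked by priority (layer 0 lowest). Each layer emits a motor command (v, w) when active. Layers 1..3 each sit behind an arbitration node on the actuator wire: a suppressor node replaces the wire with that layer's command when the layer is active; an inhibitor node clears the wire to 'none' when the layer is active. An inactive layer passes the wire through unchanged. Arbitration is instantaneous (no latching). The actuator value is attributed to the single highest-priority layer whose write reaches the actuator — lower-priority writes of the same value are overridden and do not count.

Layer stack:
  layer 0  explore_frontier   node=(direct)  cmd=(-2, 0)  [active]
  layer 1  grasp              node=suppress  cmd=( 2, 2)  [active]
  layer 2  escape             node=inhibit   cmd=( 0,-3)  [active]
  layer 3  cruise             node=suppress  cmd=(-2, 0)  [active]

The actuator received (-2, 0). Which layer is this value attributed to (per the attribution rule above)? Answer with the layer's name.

L0 explore_frontier: active, feeds wire = (-2, 0)
L1 grasp: active, suppressor → wire = (2, 2)
L2 escape: active, inhibitor → wire = none
L3 cruise: active, suppressor → wire = (-2, 0)
actuator = (-2, 0)
last writer: layer 3 = cruise

cruise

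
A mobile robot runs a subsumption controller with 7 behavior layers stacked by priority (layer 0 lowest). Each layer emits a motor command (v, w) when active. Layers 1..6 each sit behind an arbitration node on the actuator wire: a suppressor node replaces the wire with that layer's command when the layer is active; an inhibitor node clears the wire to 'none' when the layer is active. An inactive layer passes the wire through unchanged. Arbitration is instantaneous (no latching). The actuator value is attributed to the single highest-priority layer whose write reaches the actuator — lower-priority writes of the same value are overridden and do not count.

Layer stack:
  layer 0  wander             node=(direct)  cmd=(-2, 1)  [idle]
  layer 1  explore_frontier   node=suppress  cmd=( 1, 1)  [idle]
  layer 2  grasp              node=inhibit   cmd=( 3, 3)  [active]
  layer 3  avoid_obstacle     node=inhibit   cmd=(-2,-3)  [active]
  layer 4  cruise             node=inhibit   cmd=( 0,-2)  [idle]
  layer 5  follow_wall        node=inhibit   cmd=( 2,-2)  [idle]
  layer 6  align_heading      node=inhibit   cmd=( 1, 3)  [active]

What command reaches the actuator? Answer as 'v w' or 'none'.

none

layer 0 (wander) idle — none
layer 1 (explore_frontier) idle — unchanged: none
layer 2 (grasp) active — inhibits: none
layer 3 (avoid_obstacle) active — inhibits: none
layer 4 (cruise) idle — unchanged: none
layer 5 (follow_wall) idle — unchanged: none
layer 6 (align_heading) active — inhibits: none
→ actuator none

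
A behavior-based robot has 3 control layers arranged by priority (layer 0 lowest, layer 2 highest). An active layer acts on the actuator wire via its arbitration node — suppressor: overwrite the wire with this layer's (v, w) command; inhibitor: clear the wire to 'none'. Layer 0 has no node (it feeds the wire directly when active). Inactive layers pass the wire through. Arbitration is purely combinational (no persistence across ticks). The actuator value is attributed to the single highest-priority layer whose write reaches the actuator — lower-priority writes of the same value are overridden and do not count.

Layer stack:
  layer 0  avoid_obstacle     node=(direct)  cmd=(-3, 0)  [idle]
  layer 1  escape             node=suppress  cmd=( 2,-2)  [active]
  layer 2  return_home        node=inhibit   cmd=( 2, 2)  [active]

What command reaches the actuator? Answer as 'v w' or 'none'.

[0] avoid_obstacle off; wire := none
[1] escape on (suppress); wire := (2, -2)
[2] return_home on (inhibit); wire := none
output none

none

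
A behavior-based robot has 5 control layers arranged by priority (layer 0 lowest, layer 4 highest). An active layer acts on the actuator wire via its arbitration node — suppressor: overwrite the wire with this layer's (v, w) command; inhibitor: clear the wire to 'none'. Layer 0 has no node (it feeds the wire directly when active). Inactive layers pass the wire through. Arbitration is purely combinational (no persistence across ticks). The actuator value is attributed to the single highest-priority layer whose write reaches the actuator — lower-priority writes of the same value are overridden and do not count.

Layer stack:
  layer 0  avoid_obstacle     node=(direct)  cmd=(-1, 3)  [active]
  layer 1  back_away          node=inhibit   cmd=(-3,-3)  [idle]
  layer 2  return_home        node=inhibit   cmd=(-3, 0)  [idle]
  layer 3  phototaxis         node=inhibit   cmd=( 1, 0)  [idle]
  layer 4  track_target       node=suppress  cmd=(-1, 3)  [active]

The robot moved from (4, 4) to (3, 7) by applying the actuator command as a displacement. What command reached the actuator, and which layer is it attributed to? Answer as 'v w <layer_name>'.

displacement = (3, 7) − (4, 4) = (-1, 3)
L0 avoid_obstacle: active, feeds wire = (-1, 3)
L1 back_away: idle → wire stays (-1, 3)
L2 return_home: idle → wire stays (-1, 3)
L3 phototaxis: idle → wire stays (-1, 3)
L4 track_target: active, suppressor → wire = (-1, 3)
actuator = (-1, 3) — from layer 4 (track_target)

-1 3 track_target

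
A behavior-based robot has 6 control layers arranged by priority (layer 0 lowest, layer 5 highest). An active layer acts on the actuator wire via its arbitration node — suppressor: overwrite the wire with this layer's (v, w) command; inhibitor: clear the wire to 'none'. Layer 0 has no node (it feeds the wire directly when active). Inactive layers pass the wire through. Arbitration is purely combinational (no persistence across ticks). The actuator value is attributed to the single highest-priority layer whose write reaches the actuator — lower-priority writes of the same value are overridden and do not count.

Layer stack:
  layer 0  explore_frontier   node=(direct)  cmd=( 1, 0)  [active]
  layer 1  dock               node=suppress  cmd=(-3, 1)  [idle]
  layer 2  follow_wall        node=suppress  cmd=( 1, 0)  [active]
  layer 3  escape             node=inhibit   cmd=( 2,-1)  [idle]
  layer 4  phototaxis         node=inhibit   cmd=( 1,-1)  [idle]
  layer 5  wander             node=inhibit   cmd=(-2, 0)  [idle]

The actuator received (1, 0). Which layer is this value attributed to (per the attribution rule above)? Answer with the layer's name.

follow_wall

layer 0 (explore_frontier) active — direct: (1, 0)
layer 1 (dock) idle — unchanged: (1, 0)
layer 2 (follow_wall) active — suppresses: (1, 0)
layer 3 (escape) idle — unchanged: (1, 0)
layer 4 (phototaxis) idle — unchanged: (1, 0)
layer 5 (wander) idle — unchanged: (1, 0)
→ actuator (1, 0)
last writer: layer 2 = follow_wall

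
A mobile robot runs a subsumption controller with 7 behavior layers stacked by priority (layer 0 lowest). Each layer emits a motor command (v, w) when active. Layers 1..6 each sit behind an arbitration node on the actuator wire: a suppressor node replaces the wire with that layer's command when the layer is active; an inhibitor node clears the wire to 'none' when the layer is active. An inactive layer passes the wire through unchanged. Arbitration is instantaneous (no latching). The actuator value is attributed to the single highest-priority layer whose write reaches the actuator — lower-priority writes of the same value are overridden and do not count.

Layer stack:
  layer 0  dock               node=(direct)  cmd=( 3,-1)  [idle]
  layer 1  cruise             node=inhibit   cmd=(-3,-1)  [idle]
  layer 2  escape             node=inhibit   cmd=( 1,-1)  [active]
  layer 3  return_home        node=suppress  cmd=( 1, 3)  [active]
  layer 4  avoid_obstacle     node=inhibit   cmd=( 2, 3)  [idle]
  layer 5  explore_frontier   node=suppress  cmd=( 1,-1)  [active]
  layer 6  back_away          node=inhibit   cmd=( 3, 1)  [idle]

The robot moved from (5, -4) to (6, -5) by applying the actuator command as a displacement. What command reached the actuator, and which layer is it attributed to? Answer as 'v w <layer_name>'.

displacement = (6, -5) − (5, -4) = (1, -1)
[0] dock off; wire := none
[1] cruise off; pass none
[2] escape on (inhibit); wire := none
[3] return_home on (suppress); wire := (1, 3)
[4] avoid_obstacle off; pass (1, 3)
[5] explore_frontier on (suppress); wire := (1, -1)
[6] back_away off; pass (1, -1)
output (1, -1) — from layer 5 (explore_frontier)

1 -1 explore_frontier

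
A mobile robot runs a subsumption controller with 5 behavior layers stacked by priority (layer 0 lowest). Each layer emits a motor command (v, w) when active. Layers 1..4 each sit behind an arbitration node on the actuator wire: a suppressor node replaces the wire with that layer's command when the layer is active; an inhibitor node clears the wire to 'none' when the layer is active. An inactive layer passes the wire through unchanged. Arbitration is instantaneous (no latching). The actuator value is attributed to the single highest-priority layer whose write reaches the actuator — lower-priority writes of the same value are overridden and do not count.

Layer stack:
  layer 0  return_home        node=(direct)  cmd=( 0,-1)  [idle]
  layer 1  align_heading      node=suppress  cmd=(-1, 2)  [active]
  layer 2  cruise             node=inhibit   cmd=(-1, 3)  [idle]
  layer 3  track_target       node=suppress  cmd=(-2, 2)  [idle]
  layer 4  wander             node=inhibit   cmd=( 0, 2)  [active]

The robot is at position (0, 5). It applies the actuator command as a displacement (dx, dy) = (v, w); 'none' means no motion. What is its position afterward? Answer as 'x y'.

0 5

L0 return_home: idle → wire = none
L1 align_heading: active, suppressor → wire = (-1, 2)
L2 cruise: idle → wire stays (-1, 2)
L3 track_target: idle → wire stays (-1, 2)
L4 wander: active, inhibitor → wire = none
actuator = none
position: (0, 5) + none = (0, 5)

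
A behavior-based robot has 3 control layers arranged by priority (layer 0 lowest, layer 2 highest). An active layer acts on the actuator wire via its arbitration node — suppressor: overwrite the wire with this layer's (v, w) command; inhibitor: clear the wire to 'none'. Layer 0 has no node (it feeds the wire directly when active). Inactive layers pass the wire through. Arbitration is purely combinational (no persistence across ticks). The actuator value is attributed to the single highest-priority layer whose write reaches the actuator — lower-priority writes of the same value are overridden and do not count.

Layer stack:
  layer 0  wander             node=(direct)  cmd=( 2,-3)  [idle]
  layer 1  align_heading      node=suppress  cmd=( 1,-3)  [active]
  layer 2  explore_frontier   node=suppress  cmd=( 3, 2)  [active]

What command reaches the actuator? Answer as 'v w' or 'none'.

layer 0 (wander) idle — none
layer 1 (align_heading) active — suppresses: (1, -3)
layer 2 (explore_frontier) active — suppresses: (3, 2)
→ actuator (3, 2)

3 2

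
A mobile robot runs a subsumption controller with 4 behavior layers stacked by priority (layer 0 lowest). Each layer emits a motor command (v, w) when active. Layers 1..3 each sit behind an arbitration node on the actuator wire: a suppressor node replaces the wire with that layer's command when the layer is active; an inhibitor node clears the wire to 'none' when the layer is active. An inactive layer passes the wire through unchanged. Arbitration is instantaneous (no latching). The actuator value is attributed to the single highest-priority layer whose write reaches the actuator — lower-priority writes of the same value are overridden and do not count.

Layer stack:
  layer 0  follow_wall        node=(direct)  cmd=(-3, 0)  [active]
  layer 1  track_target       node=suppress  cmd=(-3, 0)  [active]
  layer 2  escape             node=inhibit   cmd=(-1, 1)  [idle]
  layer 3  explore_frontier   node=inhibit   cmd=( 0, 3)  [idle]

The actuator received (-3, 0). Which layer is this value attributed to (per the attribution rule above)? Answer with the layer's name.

L0 follow_wall: active, feeds wire = (-3, 0)
L1 track_target: active, suppressor → wire = (-3, 0)
L2 escape: idle → wire stays (-3, 0)
L3 explore_frontier: idle → wire stays (-3, 0)
actuator = (-3, 0)
last writer: layer 1 = track_target

track_target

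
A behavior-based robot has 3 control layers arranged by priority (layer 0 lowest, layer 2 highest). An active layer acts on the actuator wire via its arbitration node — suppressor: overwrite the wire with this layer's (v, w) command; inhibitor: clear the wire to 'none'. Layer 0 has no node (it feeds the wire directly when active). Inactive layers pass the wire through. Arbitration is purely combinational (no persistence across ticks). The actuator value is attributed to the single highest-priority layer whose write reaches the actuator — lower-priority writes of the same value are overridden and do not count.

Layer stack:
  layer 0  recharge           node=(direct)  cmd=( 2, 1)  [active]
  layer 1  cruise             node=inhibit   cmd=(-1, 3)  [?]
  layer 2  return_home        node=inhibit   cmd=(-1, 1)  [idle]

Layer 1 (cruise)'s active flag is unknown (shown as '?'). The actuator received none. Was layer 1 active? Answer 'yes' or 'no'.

yes

If layer 1 is active=yes:
  actuator would be none
If layer 1 is active=no:
  actuator would be (2, 1)
Observed none, so layer 1 was active.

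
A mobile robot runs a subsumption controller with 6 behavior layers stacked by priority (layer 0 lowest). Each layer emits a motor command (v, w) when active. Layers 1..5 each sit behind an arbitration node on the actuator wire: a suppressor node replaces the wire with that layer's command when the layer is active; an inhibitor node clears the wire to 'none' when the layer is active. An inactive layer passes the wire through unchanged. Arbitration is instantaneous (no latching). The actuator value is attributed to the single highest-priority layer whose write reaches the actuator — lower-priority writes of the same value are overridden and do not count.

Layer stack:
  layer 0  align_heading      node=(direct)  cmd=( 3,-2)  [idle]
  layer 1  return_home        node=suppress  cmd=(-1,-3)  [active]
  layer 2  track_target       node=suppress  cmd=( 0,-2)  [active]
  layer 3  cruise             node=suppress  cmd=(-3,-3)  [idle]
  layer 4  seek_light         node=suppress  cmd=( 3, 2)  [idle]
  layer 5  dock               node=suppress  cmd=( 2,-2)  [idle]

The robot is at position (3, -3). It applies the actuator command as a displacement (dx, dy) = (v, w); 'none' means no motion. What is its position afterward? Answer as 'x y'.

3 -5

[0] align_heading off; wire := none
[1] return_home on (suppress); wire := (-1, -3)
[2] track_target on (suppress); wire := (0, -2)
[3] cruise off; pass (0, -2)
[4] seek_light off; pass (0, -2)
[5] dock off; pass (0, -2)
output (0, -2)
position: (3, -3) + (0, -2) = (3, -5)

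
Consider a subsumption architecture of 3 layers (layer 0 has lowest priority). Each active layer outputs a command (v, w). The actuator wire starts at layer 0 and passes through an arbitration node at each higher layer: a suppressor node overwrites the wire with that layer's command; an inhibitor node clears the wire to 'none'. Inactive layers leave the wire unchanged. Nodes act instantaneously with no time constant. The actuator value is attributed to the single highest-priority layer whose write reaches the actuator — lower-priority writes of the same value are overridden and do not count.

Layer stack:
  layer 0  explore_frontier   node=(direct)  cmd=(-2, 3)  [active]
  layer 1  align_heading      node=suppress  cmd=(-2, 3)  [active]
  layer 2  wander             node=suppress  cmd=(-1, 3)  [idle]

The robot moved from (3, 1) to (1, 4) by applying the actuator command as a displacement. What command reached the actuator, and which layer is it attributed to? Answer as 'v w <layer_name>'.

displacement = (1, 4) − (3, 1) = (-2, 3)
[0] explore_frontier on; wire := (-2, 3)
[1] align_heading on (suppress); wire := (-2, 3)
[2] wander off; pass (-2, 3)
output (-2, 3) — from layer 1 (align_heading)

-2 3 align_heading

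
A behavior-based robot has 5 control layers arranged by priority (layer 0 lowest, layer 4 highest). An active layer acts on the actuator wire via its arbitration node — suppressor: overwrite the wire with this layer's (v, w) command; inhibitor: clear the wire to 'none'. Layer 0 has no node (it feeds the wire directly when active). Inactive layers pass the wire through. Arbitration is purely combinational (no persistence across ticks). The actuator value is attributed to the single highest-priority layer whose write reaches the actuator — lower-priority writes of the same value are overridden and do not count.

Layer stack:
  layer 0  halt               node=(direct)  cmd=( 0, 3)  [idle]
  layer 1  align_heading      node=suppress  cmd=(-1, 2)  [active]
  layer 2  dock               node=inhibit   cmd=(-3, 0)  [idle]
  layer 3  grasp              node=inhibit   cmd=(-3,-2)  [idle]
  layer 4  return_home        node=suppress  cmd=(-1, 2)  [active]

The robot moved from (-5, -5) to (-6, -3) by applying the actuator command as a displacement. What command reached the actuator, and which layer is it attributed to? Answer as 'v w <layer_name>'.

displacement = (-6, -3) − (-5, -5) = (-1, 2)
layer 0 (halt) idle — none
layer 1 (align_heading) active — suppresses: (-1, 2)
layer 2 (dock) idle — unchanged: (-1, 2)
layer 3 (grasp) idle — unchanged: (-1, 2)
layer 4 (return_home) active — suppresses: (-1, 2)
→ actuator (-1, 2) — from layer 4 (return_home)

-1 2 return_home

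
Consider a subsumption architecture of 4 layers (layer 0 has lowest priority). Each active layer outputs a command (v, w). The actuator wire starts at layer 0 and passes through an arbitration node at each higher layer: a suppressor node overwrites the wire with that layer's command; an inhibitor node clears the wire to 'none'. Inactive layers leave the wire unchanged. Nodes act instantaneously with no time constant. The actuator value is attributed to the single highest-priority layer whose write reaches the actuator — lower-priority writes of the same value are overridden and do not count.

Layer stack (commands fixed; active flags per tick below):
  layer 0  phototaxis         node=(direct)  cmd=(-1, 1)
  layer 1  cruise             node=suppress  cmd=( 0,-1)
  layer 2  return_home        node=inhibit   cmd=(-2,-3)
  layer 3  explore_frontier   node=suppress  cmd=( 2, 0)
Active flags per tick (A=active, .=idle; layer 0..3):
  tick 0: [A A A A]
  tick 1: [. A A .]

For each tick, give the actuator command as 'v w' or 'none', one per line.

2 0
none

tick 0:
  L0 phototaxis: active, feeds wire = (-1, 1)
  L1 cruise: active, suppressor → wire = (0, -1)
  L2 return_home: active, inhibitor → wire = none
  L3 explore_frontier: active, suppressor → wire = (2, 0)
  actuator = (2, 0)
tick 1:
  L0 phototaxis: idle → wire = none
  L1 cruise: active, suppressor → wire = (0, -1)
  L2 return_home: active, inhibitor → wire = none
  L3 explore_frontier: idle → wire stays none
  actuator = none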